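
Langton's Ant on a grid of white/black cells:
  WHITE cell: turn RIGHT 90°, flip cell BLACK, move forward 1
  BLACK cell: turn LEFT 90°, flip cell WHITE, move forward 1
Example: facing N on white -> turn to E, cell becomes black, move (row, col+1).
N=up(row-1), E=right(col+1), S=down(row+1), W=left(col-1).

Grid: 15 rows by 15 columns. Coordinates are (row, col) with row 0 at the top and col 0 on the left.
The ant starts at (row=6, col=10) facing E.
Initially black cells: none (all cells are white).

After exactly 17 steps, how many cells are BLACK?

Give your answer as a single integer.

Answer: 7

Derivation:
Step 1: on WHITE (6,10): turn R to S, flip to black, move to (7,10). |black|=1
Step 2: on WHITE (7,10): turn R to W, flip to black, move to (7,9). |black|=2
Step 3: on WHITE (7,9): turn R to N, flip to black, move to (6,9). |black|=3
Step 4: on WHITE (6,9): turn R to E, flip to black, move to (6,10). |black|=4
Step 5: on BLACK (6,10): turn L to N, flip to white, move to (5,10). |black|=3
Step 6: on WHITE (5,10): turn R to E, flip to black, move to (5,11). |black|=4
Step 7: on WHITE (5,11): turn R to S, flip to black, move to (6,11). |black|=5
Step 8: on WHITE (6,11): turn R to W, flip to black, move to (6,10). |black|=6
Step 9: on WHITE (6,10): turn R to N, flip to black, move to (5,10). |black|=7
Step 10: on BLACK (5,10): turn L to W, flip to white, move to (5,9). |black|=6
Step 11: on WHITE (5,9): turn R to N, flip to black, move to (4,9). |black|=7
Step 12: on WHITE (4,9): turn R to E, flip to black, move to (4,10). |black|=8
Step 13: on WHITE (4,10): turn R to S, flip to black, move to (5,10). |black|=9
Step 14: on WHITE (5,10): turn R to W, flip to black, move to (5,9). |black|=10
Step 15: on BLACK (5,9): turn L to S, flip to white, move to (6,9). |black|=9
Step 16: on BLACK (6,9): turn L to E, flip to white, move to (6,10). |black|=8
Step 17: on BLACK (6,10): turn L to N, flip to white, move to (5,10). |black|=7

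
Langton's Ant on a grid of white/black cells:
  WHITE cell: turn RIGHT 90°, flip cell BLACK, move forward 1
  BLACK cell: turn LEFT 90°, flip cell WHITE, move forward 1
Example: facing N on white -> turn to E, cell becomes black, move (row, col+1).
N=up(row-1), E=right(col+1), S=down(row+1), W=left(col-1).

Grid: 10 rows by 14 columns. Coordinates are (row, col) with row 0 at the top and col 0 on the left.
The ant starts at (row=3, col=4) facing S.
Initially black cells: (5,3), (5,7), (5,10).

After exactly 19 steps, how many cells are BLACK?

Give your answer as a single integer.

Answer: 10

Derivation:
Step 1: on WHITE (3,4): turn R to W, flip to black, move to (3,3). |black|=4
Step 2: on WHITE (3,3): turn R to N, flip to black, move to (2,3). |black|=5
Step 3: on WHITE (2,3): turn R to E, flip to black, move to (2,4). |black|=6
Step 4: on WHITE (2,4): turn R to S, flip to black, move to (3,4). |black|=7
Step 5: on BLACK (3,4): turn L to E, flip to white, move to (3,5). |black|=6
Step 6: on WHITE (3,5): turn R to S, flip to black, move to (4,5). |black|=7
Step 7: on WHITE (4,5): turn R to W, flip to black, move to (4,4). |black|=8
Step 8: on WHITE (4,4): turn R to N, flip to black, move to (3,4). |black|=9
Step 9: on WHITE (3,4): turn R to E, flip to black, move to (3,5). |black|=10
Step 10: on BLACK (3,5): turn L to N, flip to white, move to (2,5). |black|=9
Step 11: on WHITE (2,5): turn R to E, flip to black, move to (2,6). |black|=10
Step 12: on WHITE (2,6): turn R to S, flip to black, move to (3,6). |black|=11
Step 13: on WHITE (3,6): turn R to W, flip to black, move to (3,5). |black|=12
Step 14: on WHITE (3,5): turn R to N, flip to black, move to (2,5). |black|=13
Step 15: on BLACK (2,5): turn L to W, flip to white, move to (2,4). |black|=12
Step 16: on BLACK (2,4): turn L to S, flip to white, move to (3,4). |black|=11
Step 17: on BLACK (3,4): turn L to E, flip to white, move to (3,5). |black|=10
Step 18: on BLACK (3,5): turn L to N, flip to white, move to (2,5). |black|=9
Step 19: on WHITE (2,5): turn R to E, flip to black, move to (2,6). |black|=10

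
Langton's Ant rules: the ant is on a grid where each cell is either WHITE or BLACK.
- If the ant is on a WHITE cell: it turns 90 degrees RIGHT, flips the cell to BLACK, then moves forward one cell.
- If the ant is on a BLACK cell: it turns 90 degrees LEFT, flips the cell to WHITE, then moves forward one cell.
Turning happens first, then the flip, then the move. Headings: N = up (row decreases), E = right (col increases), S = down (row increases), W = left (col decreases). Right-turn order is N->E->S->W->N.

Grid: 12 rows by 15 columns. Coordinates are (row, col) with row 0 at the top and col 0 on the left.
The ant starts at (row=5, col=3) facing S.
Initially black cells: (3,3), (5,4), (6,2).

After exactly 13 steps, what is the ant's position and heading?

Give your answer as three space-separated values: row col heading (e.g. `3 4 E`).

Answer: 5 2 W

Derivation:
Step 1: on WHITE (5,3): turn R to W, flip to black, move to (5,2). |black|=4
Step 2: on WHITE (5,2): turn R to N, flip to black, move to (4,2). |black|=5
Step 3: on WHITE (4,2): turn R to E, flip to black, move to (4,3). |black|=6
Step 4: on WHITE (4,3): turn R to S, flip to black, move to (5,3). |black|=7
Step 5: on BLACK (5,3): turn L to E, flip to white, move to (5,4). |black|=6
Step 6: on BLACK (5,4): turn L to N, flip to white, move to (4,4). |black|=5
Step 7: on WHITE (4,4): turn R to E, flip to black, move to (4,5). |black|=6
Step 8: on WHITE (4,5): turn R to S, flip to black, move to (5,5). |black|=7
Step 9: on WHITE (5,5): turn R to W, flip to black, move to (5,4). |black|=8
Step 10: on WHITE (5,4): turn R to N, flip to black, move to (4,4). |black|=9
Step 11: on BLACK (4,4): turn L to W, flip to white, move to (4,3). |black|=8
Step 12: on BLACK (4,3): turn L to S, flip to white, move to (5,3). |black|=7
Step 13: on WHITE (5,3): turn R to W, flip to black, move to (5,2). |black|=8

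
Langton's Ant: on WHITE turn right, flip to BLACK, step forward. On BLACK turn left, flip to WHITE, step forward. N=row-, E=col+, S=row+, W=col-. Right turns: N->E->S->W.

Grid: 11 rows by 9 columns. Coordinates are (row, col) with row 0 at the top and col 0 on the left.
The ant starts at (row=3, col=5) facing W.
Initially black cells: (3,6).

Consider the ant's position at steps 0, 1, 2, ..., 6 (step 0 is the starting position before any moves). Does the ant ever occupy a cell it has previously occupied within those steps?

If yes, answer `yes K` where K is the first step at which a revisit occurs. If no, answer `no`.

Answer: no

Derivation:
Step 1: on WHITE (3,5): turn R to N, flip to black, move to (2,5). |black|=2 — new cell
Step 2: on WHITE (2,5): turn R to E, flip to black, move to (2,6). |black|=3 — new cell
Step 3: on WHITE (2,6): turn R to S, flip to black, move to (3,6). |black|=4 — new cell
Step 4: on BLACK (3,6): turn L to E, flip to white, move to (3,7). |black|=3 — new cell
Step 5: on WHITE (3,7): turn R to S, flip to black, move to (4,7). |black|=4 — new cell
Step 6: on WHITE (4,7): turn R to W, flip to black, move to (4,6). |black|=5 — new cell
No revisit within 6 steps.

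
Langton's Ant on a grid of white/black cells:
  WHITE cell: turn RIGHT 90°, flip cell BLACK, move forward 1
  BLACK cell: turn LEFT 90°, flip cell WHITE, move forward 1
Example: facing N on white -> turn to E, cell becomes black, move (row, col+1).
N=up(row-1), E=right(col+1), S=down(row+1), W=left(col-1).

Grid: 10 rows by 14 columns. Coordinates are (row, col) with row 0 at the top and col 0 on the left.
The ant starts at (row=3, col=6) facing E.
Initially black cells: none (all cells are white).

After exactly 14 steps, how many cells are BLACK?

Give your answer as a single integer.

Step 1: on WHITE (3,6): turn R to S, flip to black, move to (4,6). |black|=1
Step 2: on WHITE (4,6): turn R to W, flip to black, move to (4,5). |black|=2
Step 3: on WHITE (4,5): turn R to N, flip to black, move to (3,5). |black|=3
Step 4: on WHITE (3,5): turn R to E, flip to black, move to (3,6). |black|=4
Step 5: on BLACK (3,6): turn L to N, flip to white, move to (2,6). |black|=3
Step 6: on WHITE (2,6): turn R to E, flip to black, move to (2,7). |black|=4
Step 7: on WHITE (2,7): turn R to S, flip to black, move to (3,7). |black|=5
Step 8: on WHITE (3,7): turn R to W, flip to black, move to (3,6). |black|=6
Step 9: on WHITE (3,6): turn R to N, flip to black, move to (2,6). |black|=7
Step 10: on BLACK (2,6): turn L to W, flip to white, move to (2,5). |black|=6
Step 11: on WHITE (2,5): turn R to N, flip to black, move to (1,5). |black|=7
Step 12: on WHITE (1,5): turn R to E, flip to black, move to (1,6). |black|=8
Step 13: on WHITE (1,6): turn R to S, flip to black, move to (2,6). |black|=9
Step 14: on WHITE (2,6): turn R to W, flip to black, move to (2,5). |black|=10

Answer: 10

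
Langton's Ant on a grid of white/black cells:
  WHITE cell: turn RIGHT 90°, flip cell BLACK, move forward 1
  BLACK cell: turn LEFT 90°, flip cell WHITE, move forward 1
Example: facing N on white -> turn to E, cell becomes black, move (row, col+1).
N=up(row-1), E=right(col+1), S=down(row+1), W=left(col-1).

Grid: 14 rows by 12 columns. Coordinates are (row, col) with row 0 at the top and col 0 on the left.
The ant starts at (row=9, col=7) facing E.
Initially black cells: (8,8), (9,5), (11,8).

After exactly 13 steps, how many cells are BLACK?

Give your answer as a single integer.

Answer: 10

Derivation:
Step 1: on WHITE (9,7): turn R to S, flip to black, move to (10,7). |black|=4
Step 2: on WHITE (10,7): turn R to W, flip to black, move to (10,6). |black|=5
Step 3: on WHITE (10,6): turn R to N, flip to black, move to (9,6). |black|=6
Step 4: on WHITE (9,6): turn R to E, flip to black, move to (9,7). |black|=7
Step 5: on BLACK (9,7): turn L to N, flip to white, move to (8,7). |black|=6
Step 6: on WHITE (8,7): turn R to E, flip to black, move to (8,8). |black|=7
Step 7: on BLACK (8,8): turn L to N, flip to white, move to (7,8). |black|=6
Step 8: on WHITE (7,8): turn R to E, flip to black, move to (7,9). |black|=7
Step 9: on WHITE (7,9): turn R to S, flip to black, move to (8,9). |black|=8
Step 10: on WHITE (8,9): turn R to W, flip to black, move to (8,8). |black|=9
Step 11: on WHITE (8,8): turn R to N, flip to black, move to (7,8). |black|=10
Step 12: on BLACK (7,8): turn L to W, flip to white, move to (7,7). |black|=9
Step 13: on WHITE (7,7): turn R to N, flip to black, move to (6,7). |black|=10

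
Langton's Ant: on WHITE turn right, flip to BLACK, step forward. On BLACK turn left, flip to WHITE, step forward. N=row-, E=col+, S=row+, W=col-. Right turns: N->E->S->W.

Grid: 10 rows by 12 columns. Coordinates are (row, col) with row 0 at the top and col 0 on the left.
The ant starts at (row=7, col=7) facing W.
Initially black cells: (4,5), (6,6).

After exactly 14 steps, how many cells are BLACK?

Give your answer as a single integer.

Step 1: on WHITE (7,7): turn R to N, flip to black, move to (6,7). |black|=3
Step 2: on WHITE (6,7): turn R to E, flip to black, move to (6,8). |black|=4
Step 3: on WHITE (6,8): turn R to S, flip to black, move to (7,8). |black|=5
Step 4: on WHITE (7,8): turn R to W, flip to black, move to (7,7). |black|=6
Step 5: on BLACK (7,7): turn L to S, flip to white, move to (8,7). |black|=5
Step 6: on WHITE (8,7): turn R to W, flip to black, move to (8,6). |black|=6
Step 7: on WHITE (8,6): turn R to N, flip to black, move to (7,6). |black|=7
Step 8: on WHITE (7,6): turn R to E, flip to black, move to (7,7). |black|=8
Step 9: on WHITE (7,7): turn R to S, flip to black, move to (8,7). |black|=9
Step 10: on BLACK (8,7): turn L to E, flip to white, move to (8,8). |black|=8
Step 11: on WHITE (8,8): turn R to S, flip to black, move to (9,8). |black|=9
Step 12: on WHITE (9,8): turn R to W, flip to black, move to (9,7). |black|=10
Step 13: on WHITE (9,7): turn R to N, flip to black, move to (8,7). |black|=11
Step 14: on WHITE (8,7): turn R to E, flip to black, move to (8,8). |black|=12

Answer: 12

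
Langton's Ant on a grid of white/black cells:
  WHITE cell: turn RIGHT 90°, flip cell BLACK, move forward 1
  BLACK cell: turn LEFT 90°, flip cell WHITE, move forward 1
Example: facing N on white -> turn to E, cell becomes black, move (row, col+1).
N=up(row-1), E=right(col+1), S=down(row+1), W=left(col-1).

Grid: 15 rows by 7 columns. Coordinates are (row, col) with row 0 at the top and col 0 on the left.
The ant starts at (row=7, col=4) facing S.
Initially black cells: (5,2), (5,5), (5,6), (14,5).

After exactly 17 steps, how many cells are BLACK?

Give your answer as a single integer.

Answer: 11

Derivation:
Step 1: on WHITE (7,4): turn R to W, flip to black, move to (7,3). |black|=5
Step 2: on WHITE (7,3): turn R to N, flip to black, move to (6,3). |black|=6
Step 3: on WHITE (6,3): turn R to E, flip to black, move to (6,4). |black|=7
Step 4: on WHITE (6,4): turn R to S, flip to black, move to (7,4). |black|=8
Step 5: on BLACK (7,4): turn L to E, flip to white, move to (7,5). |black|=7
Step 6: on WHITE (7,5): turn R to S, flip to black, move to (8,5). |black|=8
Step 7: on WHITE (8,5): turn R to W, flip to black, move to (8,4). |black|=9
Step 8: on WHITE (8,4): turn R to N, flip to black, move to (7,4). |black|=10
Step 9: on WHITE (7,4): turn R to E, flip to black, move to (7,5). |black|=11
Step 10: on BLACK (7,5): turn L to N, flip to white, move to (6,5). |black|=10
Step 11: on WHITE (6,5): turn R to E, flip to black, move to (6,6). |black|=11
Step 12: on WHITE (6,6): turn R to S, flip to black, move to (7,6). |black|=12
Step 13: on WHITE (7,6): turn R to W, flip to black, move to (7,5). |black|=13
Step 14: on WHITE (7,5): turn R to N, flip to black, move to (6,5). |black|=14
Step 15: on BLACK (6,5): turn L to W, flip to white, move to (6,4). |black|=13
Step 16: on BLACK (6,4): turn L to S, flip to white, move to (7,4). |black|=12
Step 17: on BLACK (7,4): turn L to E, flip to white, move to (7,5). |black|=11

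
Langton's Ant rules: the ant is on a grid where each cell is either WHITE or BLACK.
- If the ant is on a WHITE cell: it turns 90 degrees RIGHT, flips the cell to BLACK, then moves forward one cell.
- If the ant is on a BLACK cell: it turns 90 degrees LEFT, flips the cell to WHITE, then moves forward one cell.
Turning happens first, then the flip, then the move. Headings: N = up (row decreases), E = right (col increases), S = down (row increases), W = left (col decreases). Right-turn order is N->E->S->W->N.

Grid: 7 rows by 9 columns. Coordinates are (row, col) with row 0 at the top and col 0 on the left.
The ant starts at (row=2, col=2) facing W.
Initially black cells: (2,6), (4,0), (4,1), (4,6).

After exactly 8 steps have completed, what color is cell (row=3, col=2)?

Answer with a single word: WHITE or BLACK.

Answer: BLACK

Derivation:
Step 1: on WHITE (2,2): turn R to N, flip to black, move to (1,2). |black|=5
Step 2: on WHITE (1,2): turn R to E, flip to black, move to (1,3). |black|=6
Step 3: on WHITE (1,3): turn R to S, flip to black, move to (2,3). |black|=7
Step 4: on WHITE (2,3): turn R to W, flip to black, move to (2,2). |black|=8
Step 5: on BLACK (2,2): turn L to S, flip to white, move to (3,2). |black|=7
Step 6: on WHITE (3,2): turn R to W, flip to black, move to (3,1). |black|=8
Step 7: on WHITE (3,1): turn R to N, flip to black, move to (2,1). |black|=9
Step 8: on WHITE (2,1): turn R to E, flip to black, move to (2,2). |black|=10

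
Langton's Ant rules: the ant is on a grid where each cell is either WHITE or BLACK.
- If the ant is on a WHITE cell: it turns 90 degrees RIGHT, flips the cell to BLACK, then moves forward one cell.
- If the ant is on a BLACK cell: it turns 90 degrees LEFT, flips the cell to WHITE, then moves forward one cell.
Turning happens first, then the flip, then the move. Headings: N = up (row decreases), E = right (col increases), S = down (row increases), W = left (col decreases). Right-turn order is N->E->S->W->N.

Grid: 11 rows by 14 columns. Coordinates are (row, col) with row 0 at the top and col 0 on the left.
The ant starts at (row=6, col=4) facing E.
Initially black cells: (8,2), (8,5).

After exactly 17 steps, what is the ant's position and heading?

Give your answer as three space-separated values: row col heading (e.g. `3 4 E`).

Step 1: on WHITE (6,4): turn R to S, flip to black, move to (7,4). |black|=3
Step 2: on WHITE (7,4): turn R to W, flip to black, move to (7,3). |black|=4
Step 3: on WHITE (7,3): turn R to N, flip to black, move to (6,3). |black|=5
Step 4: on WHITE (6,3): turn R to E, flip to black, move to (6,4). |black|=6
Step 5: on BLACK (6,4): turn L to N, flip to white, move to (5,4). |black|=5
Step 6: on WHITE (5,4): turn R to E, flip to black, move to (5,5). |black|=6
Step 7: on WHITE (5,5): turn R to S, flip to black, move to (6,5). |black|=7
Step 8: on WHITE (6,5): turn R to W, flip to black, move to (6,4). |black|=8
Step 9: on WHITE (6,4): turn R to N, flip to black, move to (5,4). |black|=9
Step 10: on BLACK (5,4): turn L to W, flip to white, move to (5,3). |black|=8
Step 11: on WHITE (5,3): turn R to N, flip to black, move to (4,3). |black|=9
Step 12: on WHITE (4,3): turn R to E, flip to black, move to (4,4). |black|=10
Step 13: on WHITE (4,4): turn R to S, flip to black, move to (5,4). |black|=11
Step 14: on WHITE (5,4): turn R to W, flip to black, move to (5,3). |black|=12
Step 15: on BLACK (5,3): turn L to S, flip to white, move to (6,3). |black|=11
Step 16: on BLACK (6,3): turn L to E, flip to white, move to (6,4). |black|=10
Step 17: on BLACK (6,4): turn L to N, flip to white, move to (5,4). |black|=9

Answer: 5 4 N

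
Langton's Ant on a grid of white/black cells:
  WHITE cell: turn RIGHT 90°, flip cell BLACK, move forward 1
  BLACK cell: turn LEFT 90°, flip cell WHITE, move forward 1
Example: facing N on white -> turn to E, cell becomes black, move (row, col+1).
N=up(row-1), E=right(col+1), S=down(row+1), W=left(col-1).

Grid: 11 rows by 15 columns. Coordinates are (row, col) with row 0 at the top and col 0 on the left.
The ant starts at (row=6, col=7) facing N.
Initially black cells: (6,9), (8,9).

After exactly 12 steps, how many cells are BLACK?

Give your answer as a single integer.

Answer: 10

Derivation:
Step 1: on WHITE (6,7): turn R to E, flip to black, move to (6,8). |black|=3
Step 2: on WHITE (6,8): turn R to S, flip to black, move to (7,8). |black|=4
Step 3: on WHITE (7,8): turn R to W, flip to black, move to (7,7). |black|=5
Step 4: on WHITE (7,7): turn R to N, flip to black, move to (6,7). |black|=6
Step 5: on BLACK (6,7): turn L to W, flip to white, move to (6,6). |black|=5
Step 6: on WHITE (6,6): turn R to N, flip to black, move to (5,6). |black|=6
Step 7: on WHITE (5,6): turn R to E, flip to black, move to (5,7). |black|=7
Step 8: on WHITE (5,7): turn R to S, flip to black, move to (6,7). |black|=8
Step 9: on WHITE (6,7): turn R to W, flip to black, move to (6,6). |black|=9
Step 10: on BLACK (6,6): turn L to S, flip to white, move to (7,6). |black|=8
Step 11: on WHITE (7,6): turn R to W, flip to black, move to (7,5). |black|=9
Step 12: on WHITE (7,5): turn R to N, flip to black, move to (6,5). |black|=10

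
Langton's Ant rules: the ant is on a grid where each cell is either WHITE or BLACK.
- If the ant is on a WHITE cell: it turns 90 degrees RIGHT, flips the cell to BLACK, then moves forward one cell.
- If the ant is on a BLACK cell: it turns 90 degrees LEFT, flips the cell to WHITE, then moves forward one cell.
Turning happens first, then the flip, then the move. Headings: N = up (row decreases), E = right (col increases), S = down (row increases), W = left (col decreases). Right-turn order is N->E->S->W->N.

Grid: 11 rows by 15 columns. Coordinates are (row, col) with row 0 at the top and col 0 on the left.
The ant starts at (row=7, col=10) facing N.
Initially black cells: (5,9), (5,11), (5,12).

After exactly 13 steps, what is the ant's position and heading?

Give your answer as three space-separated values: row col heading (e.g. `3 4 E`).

Step 1: on WHITE (7,10): turn R to E, flip to black, move to (7,11). |black|=4
Step 2: on WHITE (7,11): turn R to S, flip to black, move to (8,11). |black|=5
Step 3: on WHITE (8,11): turn R to W, flip to black, move to (8,10). |black|=6
Step 4: on WHITE (8,10): turn R to N, flip to black, move to (7,10). |black|=7
Step 5: on BLACK (7,10): turn L to W, flip to white, move to (7,9). |black|=6
Step 6: on WHITE (7,9): turn R to N, flip to black, move to (6,9). |black|=7
Step 7: on WHITE (6,9): turn R to E, flip to black, move to (6,10). |black|=8
Step 8: on WHITE (6,10): turn R to S, flip to black, move to (7,10). |black|=9
Step 9: on WHITE (7,10): turn R to W, flip to black, move to (7,9). |black|=10
Step 10: on BLACK (7,9): turn L to S, flip to white, move to (8,9). |black|=9
Step 11: on WHITE (8,9): turn R to W, flip to black, move to (8,8). |black|=10
Step 12: on WHITE (8,8): turn R to N, flip to black, move to (7,8). |black|=11
Step 13: on WHITE (7,8): turn R to E, flip to black, move to (7,9). |black|=12

Answer: 7 9 E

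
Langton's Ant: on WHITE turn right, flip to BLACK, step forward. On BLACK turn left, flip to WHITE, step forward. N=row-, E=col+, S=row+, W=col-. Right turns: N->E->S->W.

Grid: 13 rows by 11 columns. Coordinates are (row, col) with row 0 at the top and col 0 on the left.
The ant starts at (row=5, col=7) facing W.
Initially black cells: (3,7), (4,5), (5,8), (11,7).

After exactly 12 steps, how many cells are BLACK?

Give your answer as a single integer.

Answer: 12

Derivation:
Step 1: on WHITE (5,7): turn R to N, flip to black, move to (4,7). |black|=5
Step 2: on WHITE (4,7): turn R to E, flip to black, move to (4,8). |black|=6
Step 3: on WHITE (4,8): turn R to S, flip to black, move to (5,8). |black|=7
Step 4: on BLACK (5,8): turn L to E, flip to white, move to (5,9). |black|=6
Step 5: on WHITE (5,9): turn R to S, flip to black, move to (6,9). |black|=7
Step 6: on WHITE (6,9): turn R to W, flip to black, move to (6,8). |black|=8
Step 7: on WHITE (6,8): turn R to N, flip to black, move to (5,8). |black|=9
Step 8: on WHITE (5,8): turn R to E, flip to black, move to (5,9). |black|=10
Step 9: on BLACK (5,9): turn L to N, flip to white, move to (4,9). |black|=9
Step 10: on WHITE (4,9): turn R to E, flip to black, move to (4,10). |black|=10
Step 11: on WHITE (4,10): turn R to S, flip to black, move to (5,10). |black|=11
Step 12: on WHITE (5,10): turn R to W, flip to black, move to (5,9). |black|=12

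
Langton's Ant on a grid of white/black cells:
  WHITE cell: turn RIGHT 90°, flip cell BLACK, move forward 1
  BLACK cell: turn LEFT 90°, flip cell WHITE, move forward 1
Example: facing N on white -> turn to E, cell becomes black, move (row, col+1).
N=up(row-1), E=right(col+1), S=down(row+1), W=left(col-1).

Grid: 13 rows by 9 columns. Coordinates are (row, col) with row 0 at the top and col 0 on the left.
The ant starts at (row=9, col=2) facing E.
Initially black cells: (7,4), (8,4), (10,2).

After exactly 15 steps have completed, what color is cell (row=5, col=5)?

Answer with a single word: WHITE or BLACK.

Step 1: on WHITE (9,2): turn R to S, flip to black, move to (10,2). |black|=4
Step 2: on BLACK (10,2): turn L to E, flip to white, move to (10,3). |black|=3
Step 3: on WHITE (10,3): turn R to S, flip to black, move to (11,3). |black|=4
Step 4: on WHITE (11,3): turn R to W, flip to black, move to (11,2). |black|=5
Step 5: on WHITE (11,2): turn R to N, flip to black, move to (10,2). |black|=6
Step 6: on WHITE (10,2): turn R to E, flip to black, move to (10,3). |black|=7
Step 7: on BLACK (10,3): turn L to N, flip to white, move to (9,3). |black|=6
Step 8: on WHITE (9,3): turn R to E, flip to black, move to (9,4). |black|=7
Step 9: on WHITE (9,4): turn R to S, flip to black, move to (10,4). |black|=8
Step 10: on WHITE (10,4): turn R to W, flip to black, move to (10,3). |black|=9
Step 11: on WHITE (10,3): turn R to N, flip to black, move to (9,3). |black|=10
Step 12: on BLACK (9,3): turn L to W, flip to white, move to (9,2). |black|=9
Step 13: on BLACK (9,2): turn L to S, flip to white, move to (10,2). |black|=8
Step 14: on BLACK (10,2): turn L to E, flip to white, move to (10,3). |black|=7
Step 15: on BLACK (10,3): turn L to N, flip to white, move to (9,3). |black|=6

Answer: WHITE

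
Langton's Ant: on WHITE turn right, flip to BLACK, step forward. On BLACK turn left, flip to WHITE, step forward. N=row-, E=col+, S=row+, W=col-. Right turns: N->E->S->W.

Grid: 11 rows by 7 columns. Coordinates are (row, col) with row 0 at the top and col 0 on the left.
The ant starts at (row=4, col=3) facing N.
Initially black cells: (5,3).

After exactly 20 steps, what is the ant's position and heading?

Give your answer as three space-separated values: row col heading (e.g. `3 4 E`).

Step 1: on WHITE (4,3): turn R to E, flip to black, move to (4,4). |black|=2
Step 2: on WHITE (4,4): turn R to S, flip to black, move to (5,4). |black|=3
Step 3: on WHITE (5,4): turn R to W, flip to black, move to (5,3). |black|=4
Step 4: on BLACK (5,3): turn L to S, flip to white, move to (6,3). |black|=3
Step 5: on WHITE (6,3): turn R to W, flip to black, move to (6,2). |black|=4
Step 6: on WHITE (6,2): turn R to N, flip to black, move to (5,2). |black|=5
Step 7: on WHITE (5,2): turn R to E, flip to black, move to (5,3). |black|=6
Step 8: on WHITE (5,3): turn R to S, flip to black, move to (6,3). |black|=7
Step 9: on BLACK (6,3): turn L to E, flip to white, move to (6,4). |black|=6
Step 10: on WHITE (6,4): turn R to S, flip to black, move to (7,4). |black|=7
Step 11: on WHITE (7,4): turn R to W, flip to black, move to (7,3). |black|=8
Step 12: on WHITE (7,3): turn R to N, flip to black, move to (6,3). |black|=9
Step 13: on WHITE (6,3): turn R to E, flip to black, move to (6,4). |black|=10
Step 14: on BLACK (6,4): turn L to N, flip to white, move to (5,4). |black|=9
Step 15: on BLACK (5,4): turn L to W, flip to white, move to (5,3). |black|=8
Step 16: on BLACK (5,3): turn L to S, flip to white, move to (6,3). |black|=7
Step 17: on BLACK (6,3): turn L to E, flip to white, move to (6,4). |black|=6
Step 18: on WHITE (6,4): turn R to S, flip to black, move to (7,4). |black|=7
Step 19: on BLACK (7,4): turn L to E, flip to white, move to (7,5). |black|=6
Step 20: on WHITE (7,5): turn R to S, flip to black, move to (8,5). |black|=7

Answer: 8 5 S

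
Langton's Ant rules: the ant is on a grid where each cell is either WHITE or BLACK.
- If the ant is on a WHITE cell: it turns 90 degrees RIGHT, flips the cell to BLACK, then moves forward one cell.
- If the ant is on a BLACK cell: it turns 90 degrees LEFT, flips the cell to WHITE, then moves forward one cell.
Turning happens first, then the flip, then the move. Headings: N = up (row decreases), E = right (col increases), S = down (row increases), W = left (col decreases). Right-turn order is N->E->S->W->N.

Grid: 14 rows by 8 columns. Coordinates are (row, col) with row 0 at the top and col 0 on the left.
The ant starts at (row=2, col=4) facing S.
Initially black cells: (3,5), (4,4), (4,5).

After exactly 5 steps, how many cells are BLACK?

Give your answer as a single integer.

Answer: 6

Derivation:
Step 1: on WHITE (2,4): turn R to W, flip to black, move to (2,3). |black|=4
Step 2: on WHITE (2,3): turn R to N, flip to black, move to (1,3). |black|=5
Step 3: on WHITE (1,3): turn R to E, flip to black, move to (1,4). |black|=6
Step 4: on WHITE (1,4): turn R to S, flip to black, move to (2,4). |black|=7
Step 5: on BLACK (2,4): turn L to E, flip to white, move to (2,5). |black|=6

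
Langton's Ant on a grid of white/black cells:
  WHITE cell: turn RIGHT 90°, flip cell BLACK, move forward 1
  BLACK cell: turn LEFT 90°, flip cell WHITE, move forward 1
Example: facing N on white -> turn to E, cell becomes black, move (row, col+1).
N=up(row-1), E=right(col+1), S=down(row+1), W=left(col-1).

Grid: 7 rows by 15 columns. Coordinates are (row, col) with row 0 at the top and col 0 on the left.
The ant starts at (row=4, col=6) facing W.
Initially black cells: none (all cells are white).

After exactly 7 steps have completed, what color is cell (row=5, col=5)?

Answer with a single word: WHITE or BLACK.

Answer: BLACK

Derivation:
Step 1: on WHITE (4,6): turn R to N, flip to black, move to (3,6). |black|=1
Step 2: on WHITE (3,6): turn R to E, flip to black, move to (3,7). |black|=2
Step 3: on WHITE (3,7): turn R to S, flip to black, move to (4,7). |black|=3
Step 4: on WHITE (4,7): turn R to W, flip to black, move to (4,6). |black|=4
Step 5: on BLACK (4,6): turn L to S, flip to white, move to (5,6). |black|=3
Step 6: on WHITE (5,6): turn R to W, flip to black, move to (5,5). |black|=4
Step 7: on WHITE (5,5): turn R to N, flip to black, move to (4,5). |black|=5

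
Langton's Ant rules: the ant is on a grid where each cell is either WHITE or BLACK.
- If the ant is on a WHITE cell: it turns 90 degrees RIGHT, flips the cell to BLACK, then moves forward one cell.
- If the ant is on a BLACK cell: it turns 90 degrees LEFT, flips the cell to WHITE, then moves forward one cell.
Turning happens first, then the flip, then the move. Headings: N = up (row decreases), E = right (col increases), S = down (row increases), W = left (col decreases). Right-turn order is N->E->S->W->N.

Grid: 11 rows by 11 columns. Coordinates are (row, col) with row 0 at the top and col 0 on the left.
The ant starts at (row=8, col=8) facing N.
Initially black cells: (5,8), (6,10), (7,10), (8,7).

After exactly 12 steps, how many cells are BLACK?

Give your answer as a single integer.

Step 1: on WHITE (8,8): turn R to E, flip to black, move to (8,9). |black|=5
Step 2: on WHITE (8,9): turn R to S, flip to black, move to (9,9). |black|=6
Step 3: on WHITE (9,9): turn R to W, flip to black, move to (9,8). |black|=7
Step 4: on WHITE (9,8): turn R to N, flip to black, move to (8,8). |black|=8
Step 5: on BLACK (8,8): turn L to W, flip to white, move to (8,7). |black|=7
Step 6: on BLACK (8,7): turn L to S, flip to white, move to (9,7). |black|=6
Step 7: on WHITE (9,7): turn R to W, flip to black, move to (9,6). |black|=7
Step 8: on WHITE (9,6): turn R to N, flip to black, move to (8,6). |black|=8
Step 9: on WHITE (8,6): turn R to E, flip to black, move to (8,7). |black|=9
Step 10: on WHITE (8,7): turn R to S, flip to black, move to (9,7). |black|=10
Step 11: on BLACK (9,7): turn L to E, flip to white, move to (9,8). |black|=9
Step 12: on BLACK (9,8): turn L to N, flip to white, move to (8,8). |black|=8

Answer: 8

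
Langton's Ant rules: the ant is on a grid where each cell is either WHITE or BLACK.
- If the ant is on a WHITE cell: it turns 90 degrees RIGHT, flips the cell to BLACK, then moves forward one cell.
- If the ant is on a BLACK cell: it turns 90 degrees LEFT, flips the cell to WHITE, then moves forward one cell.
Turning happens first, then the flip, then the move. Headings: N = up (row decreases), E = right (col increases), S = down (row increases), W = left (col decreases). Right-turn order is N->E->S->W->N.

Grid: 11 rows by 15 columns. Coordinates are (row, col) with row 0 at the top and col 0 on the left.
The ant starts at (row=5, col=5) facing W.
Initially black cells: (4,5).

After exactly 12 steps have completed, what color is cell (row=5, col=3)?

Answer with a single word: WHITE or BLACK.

Answer: BLACK

Derivation:
Step 1: on WHITE (5,5): turn R to N, flip to black, move to (4,5). |black|=2
Step 2: on BLACK (4,5): turn L to W, flip to white, move to (4,4). |black|=1
Step 3: on WHITE (4,4): turn R to N, flip to black, move to (3,4). |black|=2
Step 4: on WHITE (3,4): turn R to E, flip to black, move to (3,5). |black|=3
Step 5: on WHITE (3,5): turn R to S, flip to black, move to (4,5). |black|=4
Step 6: on WHITE (4,5): turn R to W, flip to black, move to (4,4). |black|=5
Step 7: on BLACK (4,4): turn L to S, flip to white, move to (5,4). |black|=4
Step 8: on WHITE (5,4): turn R to W, flip to black, move to (5,3). |black|=5
Step 9: on WHITE (5,3): turn R to N, flip to black, move to (4,3). |black|=6
Step 10: on WHITE (4,3): turn R to E, flip to black, move to (4,4). |black|=7
Step 11: on WHITE (4,4): turn R to S, flip to black, move to (5,4). |black|=8
Step 12: on BLACK (5,4): turn L to E, flip to white, move to (5,5). |black|=7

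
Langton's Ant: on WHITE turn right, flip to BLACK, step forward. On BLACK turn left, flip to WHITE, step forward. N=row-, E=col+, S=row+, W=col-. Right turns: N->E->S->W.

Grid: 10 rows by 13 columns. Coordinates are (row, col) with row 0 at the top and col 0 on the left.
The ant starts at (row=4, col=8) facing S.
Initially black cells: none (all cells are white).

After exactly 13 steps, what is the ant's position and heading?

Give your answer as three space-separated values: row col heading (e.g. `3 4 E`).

Step 1: on WHITE (4,8): turn R to W, flip to black, move to (4,7). |black|=1
Step 2: on WHITE (4,7): turn R to N, flip to black, move to (3,7). |black|=2
Step 3: on WHITE (3,7): turn R to E, flip to black, move to (3,8). |black|=3
Step 4: on WHITE (3,8): turn R to S, flip to black, move to (4,8). |black|=4
Step 5: on BLACK (4,8): turn L to E, flip to white, move to (4,9). |black|=3
Step 6: on WHITE (4,9): turn R to S, flip to black, move to (5,9). |black|=4
Step 7: on WHITE (5,9): turn R to W, flip to black, move to (5,8). |black|=5
Step 8: on WHITE (5,8): turn R to N, flip to black, move to (4,8). |black|=6
Step 9: on WHITE (4,8): turn R to E, flip to black, move to (4,9). |black|=7
Step 10: on BLACK (4,9): turn L to N, flip to white, move to (3,9). |black|=6
Step 11: on WHITE (3,9): turn R to E, flip to black, move to (3,10). |black|=7
Step 12: on WHITE (3,10): turn R to S, flip to black, move to (4,10). |black|=8
Step 13: on WHITE (4,10): turn R to W, flip to black, move to (4,9). |black|=9

Answer: 4 9 W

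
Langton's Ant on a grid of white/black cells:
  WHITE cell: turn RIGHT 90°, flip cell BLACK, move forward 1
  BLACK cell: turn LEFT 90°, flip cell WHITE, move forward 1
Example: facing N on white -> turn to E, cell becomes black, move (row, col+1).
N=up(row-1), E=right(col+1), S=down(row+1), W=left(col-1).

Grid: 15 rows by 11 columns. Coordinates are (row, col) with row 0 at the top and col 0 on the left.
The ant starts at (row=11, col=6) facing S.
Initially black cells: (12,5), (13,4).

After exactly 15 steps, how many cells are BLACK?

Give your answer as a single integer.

Answer: 11

Derivation:
Step 1: on WHITE (11,6): turn R to W, flip to black, move to (11,5). |black|=3
Step 2: on WHITE (11,5): turn R to N, flip to black, move to (10,5). |black|=4
Step 3: on WHITE (10,5): turn R to E, flip to black, move to (10,6). |black|=5
Step 4: on WHITE (10,6): turn R to S, flip to black, move to (11,6). |black|=6
Step 5: on BLACK (11,6): turn L to E, flip to white, move to (11,7). |black|=5
Step 6: on WHITE (11,7): turn R to S, flip to black, move to (12,7). |black|=6
Step 7: on WHITE (12,7): turn R to W, flip to black, move to (12,6). |black|=7
Step 8: on WHITE (12,6): turn R to N, flip to black, move to (11,6). |black|=8
Step 9: on WHITE (11,6): turn R to E, flip to black, move to (11,7). |black|=9
Step 10: on BLACK (11,7): turn L to N, flip to white, move to (10,7). |black|=8
Step 11: on WHITE (10,7): turn R to E, flip to black, move to (10,8). |black|=9
Step 12: on WHITE (10,8): turn R to S, flip to black, move to (11,8). |black|=10
Step 13: on WHITE (11,8): turn R to W, flip to black, move to (11,7). |black|=11
Step 14: on WHITE (11,7): turn R to N, flip to black, move to (10,7). |black|=12
Step 15: on BLACK (10,7): turn L to W, flip to white, move to (10,6). |black|=11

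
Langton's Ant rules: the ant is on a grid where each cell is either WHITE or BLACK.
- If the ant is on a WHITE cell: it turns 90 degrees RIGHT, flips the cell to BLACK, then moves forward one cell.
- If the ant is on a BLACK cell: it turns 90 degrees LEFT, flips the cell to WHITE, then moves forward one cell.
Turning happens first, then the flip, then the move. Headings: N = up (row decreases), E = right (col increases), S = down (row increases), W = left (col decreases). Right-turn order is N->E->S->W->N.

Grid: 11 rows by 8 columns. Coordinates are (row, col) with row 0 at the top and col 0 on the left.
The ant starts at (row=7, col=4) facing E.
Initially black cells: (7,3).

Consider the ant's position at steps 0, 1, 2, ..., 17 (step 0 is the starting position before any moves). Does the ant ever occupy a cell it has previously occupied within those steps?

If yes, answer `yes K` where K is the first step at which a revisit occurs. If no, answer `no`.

Answer: yes 7

Derivation:
Step 1: on WHITE (7,4): turn R to S, flip to black, move to (8,4). |black|=2 — new cell
Step 2: on WHITE (8,4): turn R to W, flip to black, move to (8,3). |black|=3 — new cell
Step 3: on WHITE (8,3): turn R to N, flip to black, move to (7,3). |black|=4 — new cell
Step 4: on BLACK (7,3): turn L to W, flip to white, move to (7,2). |black|=3 — new cell
Step 5: on WHITE (7,2): turn R to N, flip to black, move to (6,2). |black|=4 — new cell
Step 6: on WHITE (6,2): turn R to E, flip to black, move to (6,3). |black|=5 — new cell
Step 7: on WHITE (6,3): turn R to S, flip to black, move to (7,3). |black|=6 — REVISIT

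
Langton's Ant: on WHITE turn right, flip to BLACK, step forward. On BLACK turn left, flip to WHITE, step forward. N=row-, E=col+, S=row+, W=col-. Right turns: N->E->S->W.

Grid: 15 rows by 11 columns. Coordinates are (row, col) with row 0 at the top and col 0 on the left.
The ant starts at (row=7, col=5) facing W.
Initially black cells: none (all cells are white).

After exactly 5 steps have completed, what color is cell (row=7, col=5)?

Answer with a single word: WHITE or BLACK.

Answer: WHITE

Derivation:
Step 1: on WHITE (7,5): turn R to N, flip to black, move to (6,5). |black|=1
Step 2: on WHITE (6,5): turn R to E, flip to black, move to (6,6). |black|=2
Step 3: on WHITE (6,6): turn R to S, flip to black, move to (7,6). |black|=3
Step 4: on WHITE (7,6): turn R to W, flip to black, move to (7,5). |black|=4
Step 5: on BLACK (7,5): turn L to S, flip to white, move to (8,5). |black|=3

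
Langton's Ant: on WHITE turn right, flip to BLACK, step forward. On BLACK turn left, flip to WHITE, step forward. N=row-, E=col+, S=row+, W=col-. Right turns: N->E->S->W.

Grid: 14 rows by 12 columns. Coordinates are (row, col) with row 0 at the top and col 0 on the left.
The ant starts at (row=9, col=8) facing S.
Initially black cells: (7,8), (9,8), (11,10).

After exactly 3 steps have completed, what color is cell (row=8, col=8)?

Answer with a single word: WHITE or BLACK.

Step 1: on BLACK (9,8): turn L to E, flip to white, move to (9,9). |black|=2
Step 2: on WHITE (9,9): turn R to S, flip to black, move to (10,9). |black|=3
Step 3: on WHITE (10,9): turn R to W, flip to black, move to (10,8). |black|=4

Answer: WHITE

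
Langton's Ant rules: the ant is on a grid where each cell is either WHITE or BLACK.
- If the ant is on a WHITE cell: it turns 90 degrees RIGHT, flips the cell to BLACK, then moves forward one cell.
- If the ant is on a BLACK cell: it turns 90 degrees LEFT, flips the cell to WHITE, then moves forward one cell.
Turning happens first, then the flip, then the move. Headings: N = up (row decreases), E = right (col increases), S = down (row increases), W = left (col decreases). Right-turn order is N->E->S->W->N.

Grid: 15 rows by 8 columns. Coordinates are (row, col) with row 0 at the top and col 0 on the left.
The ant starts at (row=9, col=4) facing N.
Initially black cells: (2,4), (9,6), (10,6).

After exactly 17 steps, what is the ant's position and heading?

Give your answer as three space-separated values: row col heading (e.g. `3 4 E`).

Step 1: on WHITE (9,4): turn R to E, flip to black, move to (9,5). |black|=4
Step 2: on WHITE (9,5): turn R to S, flip to black, move to (10,5). |black|=5
Step 3: on WHITE (10,5): turn R to W, flip to black, move to (10,4). |black|=6
Step 4: on WHITE (10,4): turn R to N, flip to black, move to (9,4). |black|=7
Step 5: on BLACK (9,4): turn L to W, flip to white, move to (9,3). |black|=6
Step 6: on WHITE (9,3): turn R to N, flip to black, move to (8,3). |black|=7
Step 7: on WHITE (8,3): turn R to E, flip to black, move to (8,4). |black|=8
Step 8: on WHITE (8,4): turn R to S, flip to black, move to (9,4). |black|=9
Step 9: on WHITE (9,4): turn R to W, flip to black, move to (9,3). |black|=10
Step 10: on BLACK (9,3): turn L to S, flip to white, move to (10,3). |black|=9
Step 11: on WHITE (10,3): turn R to W, flip to black, move to (10,2). |black|=10
Step 12: on WHITE (10,2): turn R to N, flip to black, move to (9,2). |black|=11
Step 13: on WHITE (9,2): turn R to E, flip to black, move to (9,3). |black|=12
Step 14: on WHITE (9,3): turn R to S, flip to black, move to (10,3). |black|=13
Step 15: on BLACK (10,3): turn L to E, flip to white, move to (10,4). |black|=12
Step 16: on BLACK (10,4): turn L to N, flip to white, move to (9,4). |black|=11
Step 17: on BLACK (9,4): turn L to W, flip to white, move to (9,3). |black|=10

Answer: 9 3 W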